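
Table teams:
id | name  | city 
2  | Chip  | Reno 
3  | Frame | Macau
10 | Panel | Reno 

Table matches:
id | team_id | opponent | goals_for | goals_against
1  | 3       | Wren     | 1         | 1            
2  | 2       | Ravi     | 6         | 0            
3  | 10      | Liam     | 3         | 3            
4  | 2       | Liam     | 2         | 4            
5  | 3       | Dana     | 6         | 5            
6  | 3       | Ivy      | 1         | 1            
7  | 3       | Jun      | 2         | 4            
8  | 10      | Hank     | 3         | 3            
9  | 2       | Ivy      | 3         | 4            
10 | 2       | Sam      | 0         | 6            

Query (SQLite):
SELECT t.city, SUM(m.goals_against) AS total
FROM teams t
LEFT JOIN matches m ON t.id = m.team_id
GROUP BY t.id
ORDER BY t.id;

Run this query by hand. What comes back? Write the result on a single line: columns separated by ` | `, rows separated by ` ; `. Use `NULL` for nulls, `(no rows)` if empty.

Reno | 14 ; Macau | 11 ; Reno | 6

LEFT JOIN keeps every teams row; unmatched ones get NULL for matches columns.
Group by teams.id and compute SUM(m.goals_against). SUM over an all-NULL group is NULL.
  2: ids {2, 4, 9, 10} → SUM(m.goals_against)=14
  3: ids {1, 5, 6, 7} → SUM(m.goals_against)=11
  10: ids {3, 8} → SUM(m.goals_against)=6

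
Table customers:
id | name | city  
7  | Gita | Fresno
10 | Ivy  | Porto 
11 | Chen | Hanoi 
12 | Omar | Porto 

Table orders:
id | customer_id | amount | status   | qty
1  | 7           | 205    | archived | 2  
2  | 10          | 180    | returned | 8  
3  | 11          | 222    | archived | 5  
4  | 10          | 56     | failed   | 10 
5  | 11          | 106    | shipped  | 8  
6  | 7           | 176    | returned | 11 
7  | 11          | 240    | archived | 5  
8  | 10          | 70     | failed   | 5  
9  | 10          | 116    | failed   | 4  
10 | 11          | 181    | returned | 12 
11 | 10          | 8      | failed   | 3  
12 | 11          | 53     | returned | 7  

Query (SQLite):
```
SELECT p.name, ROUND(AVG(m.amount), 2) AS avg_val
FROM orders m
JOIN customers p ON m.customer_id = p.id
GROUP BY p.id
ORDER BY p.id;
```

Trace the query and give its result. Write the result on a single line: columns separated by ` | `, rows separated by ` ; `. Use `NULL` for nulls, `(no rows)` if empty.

Join each orders row to its customers via customer_id.
Group joined rows by customers.id; compute ROUND(AVG(m.amount), 2) per group.
  7: ids {1, 6} → ROUND(AVG(m.amount), 2)=190.5
  10: ids {2, 4, 8, 9, 11} → ROUND(AVG(m.amount), 2)=86
  11: ids {3, 5, 7, 10, 12} → ROUND(AVG(m.amount), 2)=160.4

Gita | 190.5 ; Ivy | 86 ; Chen | 160.4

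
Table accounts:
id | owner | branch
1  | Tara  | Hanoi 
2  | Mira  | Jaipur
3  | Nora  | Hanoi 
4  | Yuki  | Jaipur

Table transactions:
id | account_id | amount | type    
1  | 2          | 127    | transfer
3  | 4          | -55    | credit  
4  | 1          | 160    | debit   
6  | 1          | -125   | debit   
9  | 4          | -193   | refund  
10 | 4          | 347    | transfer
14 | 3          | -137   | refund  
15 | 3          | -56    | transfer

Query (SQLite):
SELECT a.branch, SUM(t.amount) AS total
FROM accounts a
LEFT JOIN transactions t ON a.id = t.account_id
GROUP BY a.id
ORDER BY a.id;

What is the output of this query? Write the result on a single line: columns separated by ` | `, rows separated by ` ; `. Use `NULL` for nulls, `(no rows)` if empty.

Hanoi | 35 ; Jaipur | 127 ; Hanoi | -193 ; Jaipur | 99

LEFT JOIN keeps every accounts row; unmatched ones get NULL for transactions columns.
Group by accounts.id and compute SUM(t.amount). SUM over an all-NULL group is NULL.
  1: ids {4, 6} → SUM(t.amount)=35
  2: ids {1} → SUM(t.amount)=127
  3: ids {14, 15} → SUM(t.amount)=-193
  4: ids {3, 9, 10} → SUM(t.amount)=99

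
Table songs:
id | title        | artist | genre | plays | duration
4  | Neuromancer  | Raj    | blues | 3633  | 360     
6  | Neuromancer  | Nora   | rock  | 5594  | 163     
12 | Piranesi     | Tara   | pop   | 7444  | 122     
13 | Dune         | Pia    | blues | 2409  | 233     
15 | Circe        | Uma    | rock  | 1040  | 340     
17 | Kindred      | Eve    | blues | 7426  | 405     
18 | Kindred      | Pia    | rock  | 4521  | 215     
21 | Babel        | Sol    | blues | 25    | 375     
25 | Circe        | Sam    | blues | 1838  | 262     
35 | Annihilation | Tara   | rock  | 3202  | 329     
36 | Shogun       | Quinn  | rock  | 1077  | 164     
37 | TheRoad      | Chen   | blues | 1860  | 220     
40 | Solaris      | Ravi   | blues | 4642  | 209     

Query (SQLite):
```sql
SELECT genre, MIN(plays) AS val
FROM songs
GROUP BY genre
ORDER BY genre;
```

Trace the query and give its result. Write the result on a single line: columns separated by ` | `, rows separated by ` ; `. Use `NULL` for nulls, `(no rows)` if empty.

blues | 25 ; pop | 7444 ; rock | 1040

Partition songs by genre; compute MIN(plays) within each group.
  blues: ids {4, 13, 17, 21, 25, 37, 40} → MIN(plays)=25
  pop: ids {12} → MIN(plays)=7444
  rock: ids {6, 15, 18, 35, 36} → MIN(plays)=1040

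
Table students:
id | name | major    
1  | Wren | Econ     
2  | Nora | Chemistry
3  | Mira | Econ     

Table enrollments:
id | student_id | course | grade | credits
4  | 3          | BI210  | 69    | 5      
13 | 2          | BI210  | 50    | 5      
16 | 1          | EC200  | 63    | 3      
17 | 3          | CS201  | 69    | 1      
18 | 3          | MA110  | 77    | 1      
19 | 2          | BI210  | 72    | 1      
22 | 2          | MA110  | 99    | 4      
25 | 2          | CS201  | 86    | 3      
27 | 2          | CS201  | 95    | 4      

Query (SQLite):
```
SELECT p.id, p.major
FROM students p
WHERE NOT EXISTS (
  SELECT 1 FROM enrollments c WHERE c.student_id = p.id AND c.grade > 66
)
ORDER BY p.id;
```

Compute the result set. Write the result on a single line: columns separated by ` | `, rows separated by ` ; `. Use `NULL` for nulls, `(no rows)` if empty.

1 | Econ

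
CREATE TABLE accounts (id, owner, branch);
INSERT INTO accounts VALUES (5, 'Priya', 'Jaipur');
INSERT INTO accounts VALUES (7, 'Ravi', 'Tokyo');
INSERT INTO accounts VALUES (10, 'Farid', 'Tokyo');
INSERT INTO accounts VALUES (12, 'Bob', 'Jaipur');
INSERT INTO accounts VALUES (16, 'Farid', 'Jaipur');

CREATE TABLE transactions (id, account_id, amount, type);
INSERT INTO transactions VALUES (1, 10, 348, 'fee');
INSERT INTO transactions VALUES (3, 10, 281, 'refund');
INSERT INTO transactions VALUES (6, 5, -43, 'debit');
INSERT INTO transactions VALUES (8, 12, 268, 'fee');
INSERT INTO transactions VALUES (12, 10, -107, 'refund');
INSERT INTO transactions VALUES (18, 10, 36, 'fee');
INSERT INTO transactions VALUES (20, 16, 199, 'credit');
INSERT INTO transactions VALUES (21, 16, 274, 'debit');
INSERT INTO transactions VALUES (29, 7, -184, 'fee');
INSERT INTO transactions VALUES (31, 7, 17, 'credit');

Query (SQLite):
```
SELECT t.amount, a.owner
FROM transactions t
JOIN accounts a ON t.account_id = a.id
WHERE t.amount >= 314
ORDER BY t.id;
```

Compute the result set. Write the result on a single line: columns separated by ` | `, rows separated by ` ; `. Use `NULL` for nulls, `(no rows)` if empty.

348 | Farid

Each transactions row matches the accounts row where account_id = accounts.id.
Then keep rows with t.amount >= 314.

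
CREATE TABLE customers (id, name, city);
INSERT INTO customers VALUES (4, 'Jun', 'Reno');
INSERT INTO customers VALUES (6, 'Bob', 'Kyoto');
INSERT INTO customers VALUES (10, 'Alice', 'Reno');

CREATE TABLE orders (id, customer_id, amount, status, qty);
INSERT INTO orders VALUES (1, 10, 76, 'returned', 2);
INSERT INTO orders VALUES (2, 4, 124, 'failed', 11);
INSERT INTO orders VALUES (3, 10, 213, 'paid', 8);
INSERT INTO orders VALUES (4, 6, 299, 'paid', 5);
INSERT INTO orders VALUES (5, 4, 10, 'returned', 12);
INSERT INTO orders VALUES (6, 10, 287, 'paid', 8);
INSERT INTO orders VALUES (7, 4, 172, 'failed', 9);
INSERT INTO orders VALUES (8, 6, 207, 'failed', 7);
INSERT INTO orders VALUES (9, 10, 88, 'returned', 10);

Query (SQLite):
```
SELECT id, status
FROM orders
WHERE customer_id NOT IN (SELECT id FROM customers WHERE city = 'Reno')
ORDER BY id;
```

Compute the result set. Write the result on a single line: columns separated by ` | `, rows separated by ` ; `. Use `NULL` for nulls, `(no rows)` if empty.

4 | paid ; 8 | failed

Inner query: customers.id where city = 'Reno'.
Outer: keep orders rows whose customer_id is not in that set.
Inner query → {4, 10}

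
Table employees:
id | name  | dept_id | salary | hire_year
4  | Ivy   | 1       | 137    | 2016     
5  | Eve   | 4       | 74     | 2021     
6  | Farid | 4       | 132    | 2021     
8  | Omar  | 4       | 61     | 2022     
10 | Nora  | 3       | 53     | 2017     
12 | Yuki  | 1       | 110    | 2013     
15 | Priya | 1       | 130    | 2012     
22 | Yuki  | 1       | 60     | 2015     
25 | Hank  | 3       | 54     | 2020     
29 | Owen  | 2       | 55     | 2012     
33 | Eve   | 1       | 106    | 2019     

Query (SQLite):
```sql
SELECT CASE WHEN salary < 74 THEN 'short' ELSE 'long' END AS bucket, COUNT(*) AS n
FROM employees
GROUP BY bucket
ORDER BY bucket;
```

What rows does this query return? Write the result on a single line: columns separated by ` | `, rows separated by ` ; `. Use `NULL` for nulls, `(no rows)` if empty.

long | 6 ; short | 5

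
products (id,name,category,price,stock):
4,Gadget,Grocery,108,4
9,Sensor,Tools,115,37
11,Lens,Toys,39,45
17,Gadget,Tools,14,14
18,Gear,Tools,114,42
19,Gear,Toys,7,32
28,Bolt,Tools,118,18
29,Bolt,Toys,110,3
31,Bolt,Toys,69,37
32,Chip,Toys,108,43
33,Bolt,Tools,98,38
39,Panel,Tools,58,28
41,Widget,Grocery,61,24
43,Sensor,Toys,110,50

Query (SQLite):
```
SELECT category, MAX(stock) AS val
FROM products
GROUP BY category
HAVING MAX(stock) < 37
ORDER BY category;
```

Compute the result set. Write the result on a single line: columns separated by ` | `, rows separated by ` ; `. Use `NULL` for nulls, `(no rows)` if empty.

Grocery | 24

Partition products by category; compute MAX(stock) within each group.
HAVING: keep groups where MAX(stock) < 37.
  Grocery: ids {4, 41} → MAX(stock)=24
  Tools: ids {9, 17, 18, 28, 33, 39} → MAX(stock)=42
  Toys: ids {11, 19, 29, 31, 32, 43} → MAX(stock)=50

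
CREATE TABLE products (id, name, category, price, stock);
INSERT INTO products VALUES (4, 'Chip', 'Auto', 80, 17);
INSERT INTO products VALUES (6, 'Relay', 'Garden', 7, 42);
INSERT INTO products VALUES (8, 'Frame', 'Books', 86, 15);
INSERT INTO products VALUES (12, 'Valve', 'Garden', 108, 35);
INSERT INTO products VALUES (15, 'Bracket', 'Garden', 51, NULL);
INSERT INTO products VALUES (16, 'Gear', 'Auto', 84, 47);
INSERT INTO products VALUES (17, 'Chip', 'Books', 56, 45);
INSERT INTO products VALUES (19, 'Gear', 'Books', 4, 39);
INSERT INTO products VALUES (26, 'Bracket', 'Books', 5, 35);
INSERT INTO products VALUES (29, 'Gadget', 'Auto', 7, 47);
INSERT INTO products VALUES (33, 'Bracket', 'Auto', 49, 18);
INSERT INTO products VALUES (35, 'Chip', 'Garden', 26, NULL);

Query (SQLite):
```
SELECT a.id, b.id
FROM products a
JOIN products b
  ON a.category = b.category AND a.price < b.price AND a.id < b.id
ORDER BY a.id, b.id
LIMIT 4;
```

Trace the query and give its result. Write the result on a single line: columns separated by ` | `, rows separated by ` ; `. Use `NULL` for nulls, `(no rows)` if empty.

4 | 16 ; 6 | 12 ; 6 | 15 ; 6 | 35

Pairs (a,b) with same category, a.price < b.price, a.id < b.id.
category groups: Auto:{4,16,29,33} Books:{8,17,19,26} Garden:{6,12,15,35}
Ordered by (a.id, b.id); first 4.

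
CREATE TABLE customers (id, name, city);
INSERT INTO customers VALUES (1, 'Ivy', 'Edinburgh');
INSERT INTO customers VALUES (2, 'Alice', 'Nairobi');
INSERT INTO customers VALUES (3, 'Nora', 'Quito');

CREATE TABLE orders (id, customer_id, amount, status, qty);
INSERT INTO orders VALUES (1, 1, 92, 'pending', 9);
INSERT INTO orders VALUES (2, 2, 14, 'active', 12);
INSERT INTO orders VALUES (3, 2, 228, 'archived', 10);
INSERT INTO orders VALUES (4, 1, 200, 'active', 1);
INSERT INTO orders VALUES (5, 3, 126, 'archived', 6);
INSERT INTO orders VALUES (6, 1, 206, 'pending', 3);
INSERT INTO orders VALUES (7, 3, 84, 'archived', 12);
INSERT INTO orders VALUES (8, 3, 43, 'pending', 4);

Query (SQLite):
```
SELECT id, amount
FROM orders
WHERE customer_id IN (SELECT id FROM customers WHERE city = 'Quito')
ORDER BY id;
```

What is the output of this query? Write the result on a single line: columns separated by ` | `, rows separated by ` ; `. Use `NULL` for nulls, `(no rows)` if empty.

5 | 126 ; 7 | 84 ; 8 | 43

Inner query: customers.id where city = 'Quito'.
Outer: keep orders rows whose customer_id is in that set.
Inner query → {3}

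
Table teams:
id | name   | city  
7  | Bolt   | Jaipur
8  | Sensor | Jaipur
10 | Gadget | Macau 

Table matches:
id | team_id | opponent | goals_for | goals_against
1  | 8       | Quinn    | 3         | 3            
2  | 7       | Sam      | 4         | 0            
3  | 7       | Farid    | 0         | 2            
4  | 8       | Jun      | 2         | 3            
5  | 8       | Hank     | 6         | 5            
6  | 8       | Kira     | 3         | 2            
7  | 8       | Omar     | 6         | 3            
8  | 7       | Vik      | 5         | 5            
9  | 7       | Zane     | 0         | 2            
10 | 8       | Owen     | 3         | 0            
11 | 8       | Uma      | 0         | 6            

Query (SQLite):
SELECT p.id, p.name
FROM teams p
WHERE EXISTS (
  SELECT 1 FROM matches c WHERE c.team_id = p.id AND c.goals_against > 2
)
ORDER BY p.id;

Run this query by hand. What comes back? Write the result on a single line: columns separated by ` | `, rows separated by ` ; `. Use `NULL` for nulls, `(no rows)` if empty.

7 | Bolt ; 8 | Sensor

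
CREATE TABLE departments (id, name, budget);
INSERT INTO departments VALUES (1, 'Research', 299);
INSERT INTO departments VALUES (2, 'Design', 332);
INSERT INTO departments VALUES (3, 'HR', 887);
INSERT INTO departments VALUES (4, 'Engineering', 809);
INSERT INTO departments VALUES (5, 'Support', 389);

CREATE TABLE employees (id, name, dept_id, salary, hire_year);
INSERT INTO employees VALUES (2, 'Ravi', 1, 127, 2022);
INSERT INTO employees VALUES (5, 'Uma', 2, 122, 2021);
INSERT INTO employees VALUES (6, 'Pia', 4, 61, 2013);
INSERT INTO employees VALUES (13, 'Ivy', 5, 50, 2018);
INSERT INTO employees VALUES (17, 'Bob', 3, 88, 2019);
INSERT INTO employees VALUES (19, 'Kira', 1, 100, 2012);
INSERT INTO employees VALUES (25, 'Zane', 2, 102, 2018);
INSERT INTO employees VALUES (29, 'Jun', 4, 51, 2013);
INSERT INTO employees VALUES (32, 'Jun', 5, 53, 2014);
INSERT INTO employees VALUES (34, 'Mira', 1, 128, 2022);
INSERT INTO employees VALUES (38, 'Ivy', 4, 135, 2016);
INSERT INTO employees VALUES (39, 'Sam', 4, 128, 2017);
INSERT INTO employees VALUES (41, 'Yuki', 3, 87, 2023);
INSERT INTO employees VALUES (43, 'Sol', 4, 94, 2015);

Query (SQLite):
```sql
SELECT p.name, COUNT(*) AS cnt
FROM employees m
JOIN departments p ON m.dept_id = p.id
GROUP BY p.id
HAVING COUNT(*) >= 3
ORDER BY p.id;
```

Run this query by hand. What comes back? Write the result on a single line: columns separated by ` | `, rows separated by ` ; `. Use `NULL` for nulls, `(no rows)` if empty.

Research | 3 ; Engineering | 5

Join each employees row to its departments via dept_id.
Group joined rows by departments.id; compute COUNT(*) per group.
HAVING: keep groups with count ≥ 3.
  1: ids {2, 19, 34} → COUNT(*)=3
  2: ids {5, 25} → COUNT(*)=2
  3: ids {17, 41} → COUNT(*)=2
  4: ids {6, 29, 38, 39, 43} → COUNT(*)=5
  5: ids {13, 32} → COUNT(*)=2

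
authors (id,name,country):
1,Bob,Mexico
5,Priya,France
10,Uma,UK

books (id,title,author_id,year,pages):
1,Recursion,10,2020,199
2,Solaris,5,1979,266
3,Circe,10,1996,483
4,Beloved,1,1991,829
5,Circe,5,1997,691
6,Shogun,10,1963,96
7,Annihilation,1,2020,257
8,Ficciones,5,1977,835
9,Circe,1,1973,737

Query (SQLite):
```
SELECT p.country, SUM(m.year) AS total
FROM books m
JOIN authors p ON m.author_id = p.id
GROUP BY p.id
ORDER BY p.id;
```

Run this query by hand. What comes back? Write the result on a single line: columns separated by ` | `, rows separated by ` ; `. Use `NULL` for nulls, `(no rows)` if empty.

Mexico | 5984 ; France | 5953 ; UK | 5979

Join each books row to its authors via author_id.
Group joined rows by authors.id; compute SUM(m.year) per group.
  1: ids {4, 7, 9} → SUM(m.year)=5984
  5: ids {2, 5, 8} → SUM(m.year)=5953
  10: ids {1, 3, 6} → SUM(m.year)=5979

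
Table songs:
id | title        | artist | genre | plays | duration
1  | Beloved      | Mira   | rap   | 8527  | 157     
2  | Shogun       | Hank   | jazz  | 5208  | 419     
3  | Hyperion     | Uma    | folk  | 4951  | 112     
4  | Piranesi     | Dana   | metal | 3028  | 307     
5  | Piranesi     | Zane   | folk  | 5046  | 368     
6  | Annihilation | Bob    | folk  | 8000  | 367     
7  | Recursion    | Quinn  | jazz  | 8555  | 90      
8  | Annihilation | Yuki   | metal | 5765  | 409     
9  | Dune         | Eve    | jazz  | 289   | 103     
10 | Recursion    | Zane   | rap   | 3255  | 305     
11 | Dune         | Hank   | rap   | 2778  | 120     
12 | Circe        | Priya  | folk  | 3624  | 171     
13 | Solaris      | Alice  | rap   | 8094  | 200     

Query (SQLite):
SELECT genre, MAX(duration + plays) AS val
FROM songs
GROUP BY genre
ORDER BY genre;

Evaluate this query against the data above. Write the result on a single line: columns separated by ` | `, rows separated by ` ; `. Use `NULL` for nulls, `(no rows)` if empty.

For each row compute duration + plays.
Group by genre; take MAX of the expression per group.
  folk: ids {3, 5, 6, 12} → MAX(duration + plays)=8367
  jazz: ids {2, 7, 9} → MAX(duration + plays)=8645
  metal: ids {4, 8} → MAX(duration + plays)=6174
  rap: ids {1, 10, 11, 13} → MAX(duration + plays)=8684

folk | 8367 ; jazz | 8645 ; metal | 6174 ; rap | 8684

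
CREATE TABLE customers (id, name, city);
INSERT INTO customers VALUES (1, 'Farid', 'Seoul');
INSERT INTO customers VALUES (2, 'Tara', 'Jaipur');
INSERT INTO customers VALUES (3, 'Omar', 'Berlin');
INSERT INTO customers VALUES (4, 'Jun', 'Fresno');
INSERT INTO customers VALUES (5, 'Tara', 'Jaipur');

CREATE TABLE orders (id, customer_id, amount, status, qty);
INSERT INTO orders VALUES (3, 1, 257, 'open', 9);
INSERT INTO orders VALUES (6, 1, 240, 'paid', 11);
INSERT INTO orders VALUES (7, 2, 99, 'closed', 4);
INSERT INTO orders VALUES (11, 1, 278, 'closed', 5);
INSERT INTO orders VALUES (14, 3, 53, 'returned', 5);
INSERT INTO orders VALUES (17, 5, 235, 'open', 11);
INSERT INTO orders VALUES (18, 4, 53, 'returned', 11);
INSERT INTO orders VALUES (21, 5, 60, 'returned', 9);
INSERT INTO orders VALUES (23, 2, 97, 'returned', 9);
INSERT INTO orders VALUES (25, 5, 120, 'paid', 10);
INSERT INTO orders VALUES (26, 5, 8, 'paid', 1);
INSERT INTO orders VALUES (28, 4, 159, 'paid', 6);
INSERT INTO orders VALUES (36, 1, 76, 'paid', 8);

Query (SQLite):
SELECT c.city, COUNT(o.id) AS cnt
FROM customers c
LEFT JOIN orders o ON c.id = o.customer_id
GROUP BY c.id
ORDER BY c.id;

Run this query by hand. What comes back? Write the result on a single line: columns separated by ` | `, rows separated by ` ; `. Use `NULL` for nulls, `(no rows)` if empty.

Seoul | 4 ; Jaipur | 2 ; Berlin | 1 ; Fresno | 2 ; Jaipur | 4

LEFT JOIN keeps every customers row; unmatched ones get NULL for orders columns.
Group by customers.id and compute COUNT(o.id). COUNT(col) of an all-NULL group is 0.
  1: ids {3, 6, 11, 36} → COUNT(o.id)=4
  2: ids {7, 23} → COUNT(o.id)=2
  3: ids {14} → COUNT(o.id)=1
  4: ids {18, 28} → COUNT(o.id)=2
  5: ids {17, 21, 25, 26} → COUNT(o.id)=4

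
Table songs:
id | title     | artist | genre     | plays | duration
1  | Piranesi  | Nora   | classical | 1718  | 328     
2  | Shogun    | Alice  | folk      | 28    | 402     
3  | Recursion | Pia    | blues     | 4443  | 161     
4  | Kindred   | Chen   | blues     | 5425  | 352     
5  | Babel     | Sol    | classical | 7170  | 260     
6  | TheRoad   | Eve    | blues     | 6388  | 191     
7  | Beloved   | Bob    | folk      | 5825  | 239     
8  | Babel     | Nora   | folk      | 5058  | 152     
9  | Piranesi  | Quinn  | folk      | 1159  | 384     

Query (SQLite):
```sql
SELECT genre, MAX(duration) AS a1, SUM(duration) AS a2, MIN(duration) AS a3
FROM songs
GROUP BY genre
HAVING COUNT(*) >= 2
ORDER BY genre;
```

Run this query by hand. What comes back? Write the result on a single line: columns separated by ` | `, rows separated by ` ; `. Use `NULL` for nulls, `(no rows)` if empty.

Group songs by genre.
Per group compute: MAX(duration), SUM(duration), MIN(duration).
HAVING: drop groups with fewer than 2 rows.
  blues: ids {3, 4, 6} → MAX(duration)=352, SUM(duration)=704, MIN(duration)=161
  classical: ids {1, 5} → MAX(duration)=328, SUM(duration)=588, MIN(duration)=260
  folk: ids {2, 7, 8, 9} → MAX(duration)=402, SUM(duration)=1177, MIN(duration)=152

blues | 352 | 704 | 161 ; classical | 328 | 588 | 260 ; folk | 402 | 1177 | 152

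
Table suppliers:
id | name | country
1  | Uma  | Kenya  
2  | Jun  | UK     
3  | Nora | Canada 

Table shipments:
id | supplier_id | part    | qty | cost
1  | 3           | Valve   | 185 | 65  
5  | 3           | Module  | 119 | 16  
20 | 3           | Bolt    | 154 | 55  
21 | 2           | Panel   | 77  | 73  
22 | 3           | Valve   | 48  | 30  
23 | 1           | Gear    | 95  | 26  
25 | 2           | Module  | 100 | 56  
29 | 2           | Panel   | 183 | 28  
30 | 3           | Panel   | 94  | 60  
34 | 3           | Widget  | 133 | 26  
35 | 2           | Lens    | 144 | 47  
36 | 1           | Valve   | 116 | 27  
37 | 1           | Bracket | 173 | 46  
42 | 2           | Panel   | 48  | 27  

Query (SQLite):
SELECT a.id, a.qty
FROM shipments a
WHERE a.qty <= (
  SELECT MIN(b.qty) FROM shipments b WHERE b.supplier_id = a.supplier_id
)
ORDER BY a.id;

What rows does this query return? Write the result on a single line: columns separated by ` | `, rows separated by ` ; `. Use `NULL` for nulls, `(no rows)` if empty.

22 | 48 ; 23 | 95 ; 42 | 48

For each shipments row a, compute MIN(qty) over rows sharing a.supplier_id.
Keep row a if a.qty <= that per-group MIN.
  supplier_id=1: MIN(qty) = 95
  supplier_id=2: MIN(qty) = 48
  supplier_id=3: MIN(qty) = 48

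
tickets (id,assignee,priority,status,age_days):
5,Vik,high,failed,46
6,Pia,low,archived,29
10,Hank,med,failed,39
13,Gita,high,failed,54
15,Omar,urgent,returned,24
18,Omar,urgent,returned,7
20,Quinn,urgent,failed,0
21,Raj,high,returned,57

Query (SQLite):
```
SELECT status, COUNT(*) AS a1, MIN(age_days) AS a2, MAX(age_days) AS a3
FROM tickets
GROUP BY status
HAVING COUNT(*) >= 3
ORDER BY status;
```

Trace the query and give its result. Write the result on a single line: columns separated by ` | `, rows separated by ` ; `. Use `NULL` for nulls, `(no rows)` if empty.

Group tickets by status.
Per group compute: COUNT(*), MIN(age_days), MAX(age_days).
HAVING: drop groups with fewer than 3 rows.
  archived: ids {6} → COUNT(*)=1, MIN(age_days)=29, MAX(age_days)=29
  failed: ids {5, 10, 13, 20} → COUNT(*)=4, MIN(age_days)=0, MAX(age_days)=54
  returned: ids {15, 18, 21} → COUNT(*)=3, MIN(age_days)=7, MAX(age_days)=57

failed | 4 | 0 | 54 ; returned | 3 | 7 | 57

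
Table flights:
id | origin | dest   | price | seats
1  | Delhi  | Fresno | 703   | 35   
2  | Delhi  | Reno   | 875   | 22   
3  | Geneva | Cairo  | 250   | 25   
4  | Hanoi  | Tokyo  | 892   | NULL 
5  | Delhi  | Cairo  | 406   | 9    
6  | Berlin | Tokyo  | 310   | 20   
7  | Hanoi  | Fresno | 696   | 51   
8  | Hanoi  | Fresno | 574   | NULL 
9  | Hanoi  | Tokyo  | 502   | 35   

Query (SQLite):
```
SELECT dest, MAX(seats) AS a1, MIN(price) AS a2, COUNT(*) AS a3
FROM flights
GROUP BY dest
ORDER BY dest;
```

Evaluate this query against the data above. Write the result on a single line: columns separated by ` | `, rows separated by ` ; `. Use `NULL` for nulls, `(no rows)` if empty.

Group flights by dest.
Per group compute: MAX(seats), MIN(price), COUNT(*).
  Cairo: ids {3, 5} → MAX(seats)=25, MIN(price)=250, COUNT(*)=2
  Fresno: ids {1, 7, 8} → MAX(seats)=51, MIN(price)=574, COUNT(*)=3
  Reno: ids {2} → MAX(seats)=22, MIN(price)=875, COUNT(*)=1
  Tokyo: ids {4, 6, 9} → MAX(seats)=35, MIN(price)=310, COUNT(*)=3

Cairo | 25 | 250 | 2 ; Fresno | 51 | 574 | 3 ; Reno | 22 | 875 | 1 ; Tokyo | 35 | 310 | 3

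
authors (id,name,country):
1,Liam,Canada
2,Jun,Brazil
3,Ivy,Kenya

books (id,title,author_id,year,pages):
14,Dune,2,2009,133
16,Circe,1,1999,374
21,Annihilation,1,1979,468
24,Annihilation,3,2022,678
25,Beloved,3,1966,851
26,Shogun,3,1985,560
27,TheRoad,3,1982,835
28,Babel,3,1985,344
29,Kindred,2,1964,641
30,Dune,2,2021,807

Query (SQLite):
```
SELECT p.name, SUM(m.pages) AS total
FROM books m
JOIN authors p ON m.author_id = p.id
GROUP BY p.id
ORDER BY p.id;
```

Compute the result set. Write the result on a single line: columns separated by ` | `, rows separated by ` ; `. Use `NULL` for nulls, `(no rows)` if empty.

Join each books row to its authors via author_id.
Group joined rows by authors.id; compute SUM(m.pages) per group.
  1: ids {16, 21} → SUM(m.pages)=842
  2: ids {14, 29, 30} → SUM(m.pages)=1581
  3: ids {24, 25, 26, 27, 28} → SUM(m.pages)=3268

Liam | 842 ; Jun | 1581 ; Ivy | 3268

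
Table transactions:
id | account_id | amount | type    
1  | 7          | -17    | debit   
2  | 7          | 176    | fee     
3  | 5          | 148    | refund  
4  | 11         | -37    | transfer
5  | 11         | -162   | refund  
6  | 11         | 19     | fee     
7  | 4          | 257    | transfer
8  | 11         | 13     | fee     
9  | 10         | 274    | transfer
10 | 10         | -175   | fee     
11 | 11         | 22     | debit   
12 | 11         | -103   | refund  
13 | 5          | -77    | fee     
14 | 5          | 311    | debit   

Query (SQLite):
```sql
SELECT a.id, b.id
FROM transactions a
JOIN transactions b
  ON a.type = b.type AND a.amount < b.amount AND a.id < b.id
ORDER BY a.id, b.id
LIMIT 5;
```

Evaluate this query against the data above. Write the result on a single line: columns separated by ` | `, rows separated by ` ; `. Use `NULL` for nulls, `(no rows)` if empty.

1 | 11 ; 1 | 14 ; 4 | 7 ; 4 | 9 ; 5 | 12

Pairs (a,b) with same type, a.amount < b.amount, a.id < b.id.
type groups: debit:{1,11,14} fee:{2,6,8,10,13} refund:{3,5,12} transfer:{4,7,9}
Ordered by (a.id, b.id); first 5.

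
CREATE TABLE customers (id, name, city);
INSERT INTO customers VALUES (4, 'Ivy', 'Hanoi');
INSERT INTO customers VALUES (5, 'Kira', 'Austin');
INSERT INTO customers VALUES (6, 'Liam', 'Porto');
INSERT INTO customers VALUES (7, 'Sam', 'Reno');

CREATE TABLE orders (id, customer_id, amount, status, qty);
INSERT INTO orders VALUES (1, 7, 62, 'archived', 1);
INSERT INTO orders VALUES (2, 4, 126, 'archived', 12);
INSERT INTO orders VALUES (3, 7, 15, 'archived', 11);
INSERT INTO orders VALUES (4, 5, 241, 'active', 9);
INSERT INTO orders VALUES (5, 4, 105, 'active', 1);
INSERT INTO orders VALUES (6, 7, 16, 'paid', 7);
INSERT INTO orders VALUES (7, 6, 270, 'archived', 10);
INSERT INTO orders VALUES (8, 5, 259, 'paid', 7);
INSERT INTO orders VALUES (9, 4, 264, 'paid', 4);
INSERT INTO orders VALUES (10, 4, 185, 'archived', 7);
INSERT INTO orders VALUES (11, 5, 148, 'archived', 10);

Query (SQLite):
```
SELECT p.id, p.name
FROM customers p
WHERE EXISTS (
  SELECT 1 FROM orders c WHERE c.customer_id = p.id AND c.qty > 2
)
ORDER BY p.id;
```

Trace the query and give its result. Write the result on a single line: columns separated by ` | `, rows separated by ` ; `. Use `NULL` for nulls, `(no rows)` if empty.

4 | Ivy ; 5 | Kira ; 6 | Liam ; 7 | Sam

For each customers row, check whether any orders with matching customer_id has qty > 2.
Keep rows where that is true.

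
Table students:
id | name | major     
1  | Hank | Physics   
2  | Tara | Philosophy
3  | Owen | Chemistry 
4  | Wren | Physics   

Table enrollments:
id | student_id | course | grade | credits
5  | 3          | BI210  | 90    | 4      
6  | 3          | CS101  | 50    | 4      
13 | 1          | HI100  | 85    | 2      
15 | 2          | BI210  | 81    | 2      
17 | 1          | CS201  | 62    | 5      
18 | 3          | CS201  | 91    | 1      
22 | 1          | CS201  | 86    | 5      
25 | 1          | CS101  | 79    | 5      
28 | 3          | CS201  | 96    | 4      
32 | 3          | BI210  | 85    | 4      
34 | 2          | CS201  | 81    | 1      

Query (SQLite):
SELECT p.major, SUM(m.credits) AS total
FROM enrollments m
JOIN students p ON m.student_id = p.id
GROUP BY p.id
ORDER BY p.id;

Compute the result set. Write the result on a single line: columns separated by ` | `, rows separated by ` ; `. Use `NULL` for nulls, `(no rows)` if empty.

Physics | 17 ; Philosophy | 3 ; Chemistry | 17

Join each enrollments row to its students via student_id.
Group joined rows by students.id; compute SUM(m.credits) per group.
  1: ids {13, 17, 22, 25} → SUM(m.credits)=17
  2: ids {15, 34} → SUM(m.credits)=3
  3: ids {5, 6, 18, 28, 32} → SUM(m.credits)=17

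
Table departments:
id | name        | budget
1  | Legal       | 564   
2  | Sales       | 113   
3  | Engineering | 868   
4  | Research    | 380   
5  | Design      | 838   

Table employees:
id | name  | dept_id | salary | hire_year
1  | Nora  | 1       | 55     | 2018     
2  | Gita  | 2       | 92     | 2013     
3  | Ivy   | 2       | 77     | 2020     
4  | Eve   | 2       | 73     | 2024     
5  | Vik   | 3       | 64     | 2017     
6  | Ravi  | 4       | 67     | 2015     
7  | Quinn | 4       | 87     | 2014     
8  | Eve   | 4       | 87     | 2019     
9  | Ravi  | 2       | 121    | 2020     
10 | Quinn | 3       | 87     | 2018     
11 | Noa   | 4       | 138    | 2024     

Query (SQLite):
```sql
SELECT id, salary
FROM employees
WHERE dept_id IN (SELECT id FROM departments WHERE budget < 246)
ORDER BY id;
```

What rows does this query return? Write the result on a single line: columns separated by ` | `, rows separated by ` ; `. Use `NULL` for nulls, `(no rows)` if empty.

Inner query: departments.id where budget < 246.
Outer: keep employees rows whose dept_id is in that set.
Inner query → {2}

2 | 92 ; 3 | 77 ; 4 | 73 ; 9 | 121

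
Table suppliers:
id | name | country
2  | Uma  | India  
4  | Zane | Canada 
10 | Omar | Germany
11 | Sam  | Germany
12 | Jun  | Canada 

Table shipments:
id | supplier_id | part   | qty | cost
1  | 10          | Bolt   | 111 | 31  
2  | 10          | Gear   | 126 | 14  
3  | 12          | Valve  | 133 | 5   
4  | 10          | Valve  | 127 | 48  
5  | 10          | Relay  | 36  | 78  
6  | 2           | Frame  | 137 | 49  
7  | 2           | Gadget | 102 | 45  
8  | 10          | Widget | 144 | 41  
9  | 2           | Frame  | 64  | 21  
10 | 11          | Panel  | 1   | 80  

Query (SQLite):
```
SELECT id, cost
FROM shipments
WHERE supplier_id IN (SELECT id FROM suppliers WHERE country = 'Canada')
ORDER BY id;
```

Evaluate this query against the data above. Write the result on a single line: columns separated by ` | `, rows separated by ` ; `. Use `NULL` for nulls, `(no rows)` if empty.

Inner query: suppliers.id where country = 'Canada'.
Outer: keep shipments rows whose supplier_id is in that set.
Inner query → {4, 12}

3 | 5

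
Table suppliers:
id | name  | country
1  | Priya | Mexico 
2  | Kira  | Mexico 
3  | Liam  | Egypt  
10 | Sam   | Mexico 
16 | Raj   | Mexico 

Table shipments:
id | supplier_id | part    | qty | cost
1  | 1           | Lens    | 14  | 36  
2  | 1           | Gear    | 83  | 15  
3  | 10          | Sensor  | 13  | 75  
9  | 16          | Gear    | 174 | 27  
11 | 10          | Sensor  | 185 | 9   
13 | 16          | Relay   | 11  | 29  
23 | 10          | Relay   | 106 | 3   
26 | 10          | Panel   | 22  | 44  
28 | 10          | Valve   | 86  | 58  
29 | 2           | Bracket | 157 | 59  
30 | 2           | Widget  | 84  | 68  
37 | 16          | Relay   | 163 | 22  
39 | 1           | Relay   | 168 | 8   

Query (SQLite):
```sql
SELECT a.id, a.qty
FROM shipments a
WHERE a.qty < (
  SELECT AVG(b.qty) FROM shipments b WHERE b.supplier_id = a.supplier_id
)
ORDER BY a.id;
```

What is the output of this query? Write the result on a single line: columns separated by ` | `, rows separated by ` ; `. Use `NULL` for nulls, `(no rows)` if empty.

For each shipments row a, compute AVG(qty) over rows sharing a.supplier_id.
Keep row a if a.qty < that per-group AVG.
  supplier_id=1: AVG(qty) = 88.333333
  supplier_id=2: AVG(qty) = 120.5
  supplier_id=10: AVG(qty) = 82.4
  supplier_id=16: AVG(qty) = 116.0

1 | 14 ; 2 | 83 ; 3 | 13 ; 13 | 11 ; 26 | 22 ; 30 | 84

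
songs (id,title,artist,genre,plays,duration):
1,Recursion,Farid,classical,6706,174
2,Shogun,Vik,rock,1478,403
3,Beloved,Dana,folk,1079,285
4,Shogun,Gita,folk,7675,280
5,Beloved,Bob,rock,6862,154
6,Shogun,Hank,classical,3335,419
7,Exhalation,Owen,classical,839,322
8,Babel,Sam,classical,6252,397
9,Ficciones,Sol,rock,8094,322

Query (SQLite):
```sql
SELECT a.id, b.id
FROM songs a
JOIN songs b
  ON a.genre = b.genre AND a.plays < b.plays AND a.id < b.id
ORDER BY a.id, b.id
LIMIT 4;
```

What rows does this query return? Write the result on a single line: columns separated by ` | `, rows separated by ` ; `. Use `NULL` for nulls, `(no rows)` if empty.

2 | 5 ; 2 | 9 ; 3 | 4 ; 5 | 9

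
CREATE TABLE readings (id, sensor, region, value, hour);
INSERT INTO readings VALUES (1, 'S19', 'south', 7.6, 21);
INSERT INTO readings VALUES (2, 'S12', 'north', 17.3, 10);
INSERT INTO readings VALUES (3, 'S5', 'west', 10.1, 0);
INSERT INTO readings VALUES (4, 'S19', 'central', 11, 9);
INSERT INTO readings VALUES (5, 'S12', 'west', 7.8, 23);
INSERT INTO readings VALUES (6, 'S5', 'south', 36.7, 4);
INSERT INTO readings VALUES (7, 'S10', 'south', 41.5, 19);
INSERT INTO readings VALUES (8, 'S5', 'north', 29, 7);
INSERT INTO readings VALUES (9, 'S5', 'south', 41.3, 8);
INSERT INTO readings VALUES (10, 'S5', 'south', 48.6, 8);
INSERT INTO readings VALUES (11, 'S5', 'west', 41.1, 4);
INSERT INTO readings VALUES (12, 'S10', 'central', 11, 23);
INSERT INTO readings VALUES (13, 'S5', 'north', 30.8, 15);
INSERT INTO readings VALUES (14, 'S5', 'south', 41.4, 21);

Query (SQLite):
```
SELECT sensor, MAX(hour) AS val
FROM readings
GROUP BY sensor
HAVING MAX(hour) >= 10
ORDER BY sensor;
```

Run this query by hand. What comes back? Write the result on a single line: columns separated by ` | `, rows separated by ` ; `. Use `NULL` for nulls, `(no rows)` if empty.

S10 | 23 ; S12 | 23 ; S19 | 21 ; S5 | 21

Partition readings by sensor; compute MAX(hour) within each group.
HAVING: keep groups where MAX(hour) >= 10.
  S10: ids {7, 12} → MAX(hour)=23
  S12: ids {2, 5} → MAX(hour)=23
  S19: ids {1, 4} → MAX(hour)=21
  S5: ids {3, 6, 8, 9, 10, 11, 13, 14} → MAX(hour)=21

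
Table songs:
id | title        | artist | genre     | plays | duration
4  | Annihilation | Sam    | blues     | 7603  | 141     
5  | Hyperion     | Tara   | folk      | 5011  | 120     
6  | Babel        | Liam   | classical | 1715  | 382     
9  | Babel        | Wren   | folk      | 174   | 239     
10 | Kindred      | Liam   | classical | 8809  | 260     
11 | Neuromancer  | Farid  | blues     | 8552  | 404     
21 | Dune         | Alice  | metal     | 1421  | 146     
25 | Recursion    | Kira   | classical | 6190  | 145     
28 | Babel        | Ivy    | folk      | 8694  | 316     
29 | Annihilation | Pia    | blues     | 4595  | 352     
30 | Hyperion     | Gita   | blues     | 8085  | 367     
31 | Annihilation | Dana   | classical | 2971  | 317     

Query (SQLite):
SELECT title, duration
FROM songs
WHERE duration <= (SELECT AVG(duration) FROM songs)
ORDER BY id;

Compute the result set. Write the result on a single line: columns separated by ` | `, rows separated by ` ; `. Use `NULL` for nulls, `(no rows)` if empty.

Annihilation | 141 ; Hyperion | 120 ; Babel | 239 ; Kindred | 260 ; Dune | 146 ; Recursion | 145

Scalar subquery: AVG(duration) over all songs rows = 265.75.
Keep rows where duration <= that value.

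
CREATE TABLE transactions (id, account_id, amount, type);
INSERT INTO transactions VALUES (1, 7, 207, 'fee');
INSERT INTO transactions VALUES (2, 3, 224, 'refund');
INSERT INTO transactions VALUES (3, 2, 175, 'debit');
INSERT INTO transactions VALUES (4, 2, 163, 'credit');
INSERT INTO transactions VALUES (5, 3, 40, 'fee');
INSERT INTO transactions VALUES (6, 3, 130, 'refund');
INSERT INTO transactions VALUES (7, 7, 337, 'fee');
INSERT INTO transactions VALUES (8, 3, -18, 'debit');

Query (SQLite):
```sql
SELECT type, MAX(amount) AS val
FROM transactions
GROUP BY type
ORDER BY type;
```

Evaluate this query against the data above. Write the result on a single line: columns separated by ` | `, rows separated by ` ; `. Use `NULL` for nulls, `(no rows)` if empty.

Partition transactions by type; compute MAX(amount) within each group.
  credit: ids {4} → MAX(amount)=163
  debit: ids {3, 8} → MAX(amount)=175
  fee: ids {1, 5, 7} → MAX(amount)=337
  refund: ids {2, 6} → MAX(amount)=224

credit | 163 ; debit | 175 ; fee | 337 ; refund | 224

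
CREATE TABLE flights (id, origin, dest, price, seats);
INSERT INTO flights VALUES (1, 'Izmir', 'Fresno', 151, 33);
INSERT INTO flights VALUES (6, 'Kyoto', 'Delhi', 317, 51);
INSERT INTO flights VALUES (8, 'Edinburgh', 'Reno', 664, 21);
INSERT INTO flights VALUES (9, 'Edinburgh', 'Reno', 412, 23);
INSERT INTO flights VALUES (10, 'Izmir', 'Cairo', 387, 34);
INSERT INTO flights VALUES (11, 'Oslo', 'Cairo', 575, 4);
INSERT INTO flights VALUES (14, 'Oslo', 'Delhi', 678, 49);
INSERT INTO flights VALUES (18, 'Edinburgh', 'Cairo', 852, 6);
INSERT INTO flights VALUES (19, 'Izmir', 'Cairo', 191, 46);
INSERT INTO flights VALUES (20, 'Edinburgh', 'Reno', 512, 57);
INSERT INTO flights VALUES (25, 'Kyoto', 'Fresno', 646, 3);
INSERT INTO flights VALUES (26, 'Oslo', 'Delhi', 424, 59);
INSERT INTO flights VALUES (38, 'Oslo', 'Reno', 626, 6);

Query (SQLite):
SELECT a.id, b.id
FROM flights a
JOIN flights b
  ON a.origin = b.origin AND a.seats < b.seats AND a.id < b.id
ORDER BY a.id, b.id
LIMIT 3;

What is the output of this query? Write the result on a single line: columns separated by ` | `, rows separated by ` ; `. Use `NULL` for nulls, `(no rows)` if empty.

1 | 10 ; 1 | 19 ; 8 | 9

Pairs (a,b) with same origin, a.seats < b.seats, a.id < b.id.
origin groups: Edinburgh:{8,9,18,20} Izmir:{1,10,19} Kyoto:{6,25} Oslo:{11,14,26,38}
Ordered by (a.id, b.id); first 3.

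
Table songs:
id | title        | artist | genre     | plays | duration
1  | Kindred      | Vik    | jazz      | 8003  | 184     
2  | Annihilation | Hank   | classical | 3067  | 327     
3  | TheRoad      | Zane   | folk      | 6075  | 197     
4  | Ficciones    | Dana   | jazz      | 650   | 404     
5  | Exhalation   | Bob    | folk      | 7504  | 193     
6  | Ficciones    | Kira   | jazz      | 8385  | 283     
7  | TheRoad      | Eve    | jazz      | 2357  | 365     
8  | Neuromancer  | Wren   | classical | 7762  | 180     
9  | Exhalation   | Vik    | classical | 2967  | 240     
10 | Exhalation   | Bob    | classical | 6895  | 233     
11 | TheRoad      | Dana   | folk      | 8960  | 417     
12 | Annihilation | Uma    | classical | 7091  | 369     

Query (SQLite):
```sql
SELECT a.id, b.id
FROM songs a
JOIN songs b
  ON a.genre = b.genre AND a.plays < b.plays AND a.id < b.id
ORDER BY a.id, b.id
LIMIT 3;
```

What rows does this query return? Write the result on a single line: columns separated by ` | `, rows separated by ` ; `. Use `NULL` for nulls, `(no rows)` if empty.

Pairs (a,b) with same genre, a.plays < b.plays, a.id < b.id.
genre groups: classical:{2,8,9,10,12} folk:{3,5,11} jazz:{1,4,6,7}
Ordered by (a.id, b.id); first 3.

1 | 6 ; 2 | 8 ; 2 | 10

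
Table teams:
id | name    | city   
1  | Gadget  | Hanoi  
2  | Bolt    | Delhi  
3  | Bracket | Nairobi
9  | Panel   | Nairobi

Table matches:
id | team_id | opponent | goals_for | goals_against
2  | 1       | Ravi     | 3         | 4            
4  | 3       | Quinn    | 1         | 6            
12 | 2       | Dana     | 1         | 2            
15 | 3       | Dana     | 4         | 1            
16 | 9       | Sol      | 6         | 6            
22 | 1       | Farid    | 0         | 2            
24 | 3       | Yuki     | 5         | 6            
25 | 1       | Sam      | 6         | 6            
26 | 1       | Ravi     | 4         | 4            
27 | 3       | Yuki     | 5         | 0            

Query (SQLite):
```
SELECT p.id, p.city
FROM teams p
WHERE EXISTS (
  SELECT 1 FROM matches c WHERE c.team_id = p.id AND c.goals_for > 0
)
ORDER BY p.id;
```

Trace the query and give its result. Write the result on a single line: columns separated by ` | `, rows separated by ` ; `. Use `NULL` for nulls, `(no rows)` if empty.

For each teams row, check whether any matches with matching team_id has goals_for > 0.
Keep rows where that is true.

1 | Hanoi ; 2 | Delhi ; 3 | Nairobi ; 9 | Nairobi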